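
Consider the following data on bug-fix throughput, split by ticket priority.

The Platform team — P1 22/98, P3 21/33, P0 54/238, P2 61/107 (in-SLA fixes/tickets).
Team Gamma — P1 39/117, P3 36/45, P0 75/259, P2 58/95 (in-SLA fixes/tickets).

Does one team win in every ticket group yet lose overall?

P1: the Platform team 22/98 = 22.4%, Team Gamma 39/117 = 33.3% → Team Gamma
P3: the Platform team 21/33 = 63.6%, Team Gamma 36/45 = 80.0% → Team Gamma
P0: the Platform team 54/238 = 22.7%, Team Gamma 75/259 = 29.0% → Team Gamma
P2: the Platform team 61/107 = 57.0%, Team Gamma 58/95 = 61.1% → Team Gamma
Overall: the Platform team 158/476 = 33.2%, Team Gamma 208/516 = 40.3% → Team Gamma
Team Gamma wins overall and in every ticket group — no reversal.

No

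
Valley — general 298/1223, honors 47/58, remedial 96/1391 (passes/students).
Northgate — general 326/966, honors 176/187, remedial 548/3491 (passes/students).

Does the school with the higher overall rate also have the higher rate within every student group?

General: Valley 298/1223 = 24.4%, Northgate 326/966 = 33.7% → Northgate
Honors: Valley 47/58 = 81.0%, Northgate 176/187 = 94.1% → Northgate
Remedial: Valley 96/1391 = 6.9%, Northgate 548/3491 = 15.7% → Northgate
Overall: Valley 441/2672 = 16.5%, Northgate 1050/4644 = 22.6% → Northgate
Northgate wins overall and in every student group — no reversal.

Yes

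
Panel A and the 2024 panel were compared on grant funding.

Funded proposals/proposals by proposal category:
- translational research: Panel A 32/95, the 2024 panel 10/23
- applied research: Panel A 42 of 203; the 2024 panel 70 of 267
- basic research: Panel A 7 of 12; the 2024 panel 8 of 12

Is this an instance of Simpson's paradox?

Translational research: Panel A 32/95 = 33.7%, the 2024 panel 10/23 = 43.5% → the 2024 panel
Applied research: Panel A 42/203 = 20.7%, the 2024 panel 70/267 = 26.2% → the 2024 panel
Basic research: Panel A 7/12 = 58.3%, the 2024 panel 8/12 = 66.7% → the 2024 panel
Overall: Panel A 81/310 = 26.1%, the 2024 panel 88/302 = 29.1% → the 2024 panel
The 2024 panel wins overall and in every proposal group — no reversal.

No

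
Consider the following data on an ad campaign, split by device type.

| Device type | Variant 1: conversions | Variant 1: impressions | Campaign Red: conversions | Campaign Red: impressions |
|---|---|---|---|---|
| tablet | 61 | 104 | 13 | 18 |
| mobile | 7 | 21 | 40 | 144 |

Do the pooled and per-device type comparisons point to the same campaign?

Tablet: Variant 1 61/104 = 58.7%, Campaign Red 13/18 = 72.2% → Campaign Red
Mobile: Variant 1 7/21 = 33.3%, Campaign Red 40/144 = 27.8% → Variant 1
Overall: Variant 1 68/125 = 54.4%, Campaign Red 53/162 = 32.7% → Variant 1
Neither sweeps: Variant 1 wins 1 of 2 groups, Campaign Red wins 1. Variant 1 wins overall but not every group — no Simpson reversal.

No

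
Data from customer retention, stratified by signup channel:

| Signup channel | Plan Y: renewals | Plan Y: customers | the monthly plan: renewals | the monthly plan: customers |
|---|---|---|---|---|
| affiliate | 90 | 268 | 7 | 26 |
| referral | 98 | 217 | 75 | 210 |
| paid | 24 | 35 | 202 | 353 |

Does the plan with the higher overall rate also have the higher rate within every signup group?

No

Affiliate: Plan Y 90/268 = 33.6%, the monthly plan 7/26 = 26.9% → Plan Y
Referral: Plan Y 98/217 = 45.2%, the monthly plan 75/210 = 35.7% → Plan Y
Paid: Plan Y 24/35 = 68.6%, the monthly plan 202/353 = 57.2% → Plan Y
Overall: Plan Y 212/520 = 40.8%, the monthly plan 284/589 = 48.2% → the monthly plan
Plan Y wins each signup group but the monthly plan wins overall — the comparison reverses. Plan Y's customers skew toward affiliate, which has a lower base rate.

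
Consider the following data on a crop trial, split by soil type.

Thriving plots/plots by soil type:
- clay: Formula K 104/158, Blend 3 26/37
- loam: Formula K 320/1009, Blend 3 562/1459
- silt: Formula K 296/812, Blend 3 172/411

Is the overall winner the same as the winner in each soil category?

Yes

Clay: Formula K 104/158 = 65.8%, Blend 3 26/37 = 70.3% → Blend 3
Loam: Formula K 320/1009 = 31.7%, Blend 3 562/1459 = 38.5% → Blend 3
Silt: Formula K 296/812 = 36.5%, Blend 3 172/411 = 41.8% → Blend 3
Overall: Formula K 720/1979 = 36.4%, Blend 3 760/1907 = 39.9% → Blend 3
Blend 3 wins overall and in every soil group — no reversal.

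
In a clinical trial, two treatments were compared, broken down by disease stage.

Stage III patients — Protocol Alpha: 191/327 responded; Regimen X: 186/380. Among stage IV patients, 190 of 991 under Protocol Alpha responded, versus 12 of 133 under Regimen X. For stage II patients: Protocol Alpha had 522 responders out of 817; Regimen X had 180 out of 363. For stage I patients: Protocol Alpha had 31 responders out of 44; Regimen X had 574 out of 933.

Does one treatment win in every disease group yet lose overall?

Yes

Stage III: Protocol Alpha 191/327 = 58.4%, Regimen X 186/380 = 48.9% → Protocol Alpha
Stage IV: Protocol Alpha 190/991 = 19.2%, Regimen X 12/133 = 9.0% → Protocol Alpha
Stage II: Protocol Alpha 522/817 = 63.9%, Regimen X 180/363 = 49.6% → Protocol Alpha
Stage I: Protocol Alpha 31/44 = 70.5%, Regimen X 574/933 = 61.5% → Protocol Alpha
Overall: Protocol Alpha 934/2179 = 42.9%, Regimen X 952/1809 = 52.6% → Regimen X
Protocol Alpha wins each disease group but Regimen X wins overall — the comparison reverses. Protocol Alpha's patients skew toward stage IV, which has a lower base rate.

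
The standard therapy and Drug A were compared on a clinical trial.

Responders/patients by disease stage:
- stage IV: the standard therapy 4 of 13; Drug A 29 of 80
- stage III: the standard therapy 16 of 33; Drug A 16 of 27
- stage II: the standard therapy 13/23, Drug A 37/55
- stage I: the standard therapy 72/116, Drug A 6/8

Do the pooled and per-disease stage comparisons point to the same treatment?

Stage IV: the standard therapy 4/13 = 30.8%, Drug A 29/80 = 36.2% → Drug A
Stage III: the standard therapy 16/33 = 48.5%, Drug A 16/27 = 59.3% → Drug A
Stage II: the standard therapy 13/23 = 56.5%, Drug A 37/55 = 67.3% → Drug A
Stage I: the standard therapy 72/116 = 62.1%, Drug A 6/8 = 75.0% → Drug A
Overall: the standard therapy 105/185 = 56.8%, Drug A 88/170 = 51.8% → the standard therapy
Drug A wins each disease group but the standard therapy wins overall — the comparison reverses. Drug A's patients skew toward stage IV, which has a lower base rate.

No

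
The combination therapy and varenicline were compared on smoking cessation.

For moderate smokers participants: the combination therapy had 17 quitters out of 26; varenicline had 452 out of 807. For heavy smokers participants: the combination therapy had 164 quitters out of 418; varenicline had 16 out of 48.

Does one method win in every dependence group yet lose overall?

Yes

Moderate smokers: the combination therapy 17/26 = 65.4%, varenicline 452/807 = 56.0% → the combination therapy
Heavy smokers: the combination therapy 164/418 = 39.2%, varenicline 16/48 = 33.3% → the combination therapy
Overall: the combination therapy 181/444 = 40.8%, varenicline 468/855 = 54.7% → varenicline
The combination therapy wins each dependence group but varenicline wins overall — the comparison reverses. The combination therapy's participants skew toward heavy smokers, which has a lower base rate.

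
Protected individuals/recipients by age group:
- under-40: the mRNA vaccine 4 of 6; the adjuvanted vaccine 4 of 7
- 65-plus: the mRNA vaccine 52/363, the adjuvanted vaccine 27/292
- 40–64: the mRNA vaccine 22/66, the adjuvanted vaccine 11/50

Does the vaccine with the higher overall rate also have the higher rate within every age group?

Under-40: the mRNA vaccine 4/6 = 66.7%, the adjuvanted vaccine 4/7 = 57.1% → the mRNA vaccine
65-plus: the mRNA vaccine 52/363 = 14.3%, the adjuvanted vaccine 27/292 = 9.2% → the mRNA vaccine
40–64: the mRNA vaccine 22/66 = 33.3%, the adjuvanted vaccine 11/50 = 22.0% → the mRNA vaccine
Overall: the mRNA vaccine 78/435 = 17.9%, the adjuvanted vaccine 42/349 = 12.0% → the mRNA vaccine
The mRNA vaccine wins overall and in every age group — no reversal.

Yes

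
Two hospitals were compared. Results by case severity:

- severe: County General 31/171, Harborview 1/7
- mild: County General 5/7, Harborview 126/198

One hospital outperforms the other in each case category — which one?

County General

Severe: County General 31/171 = 18.1%, Harborview 1/7 = 14.3% → County General
Mild: County General 5/7 = 71.4%, Harborview 126/198 = 63.6% → County General
County General has the higher rate in both groups.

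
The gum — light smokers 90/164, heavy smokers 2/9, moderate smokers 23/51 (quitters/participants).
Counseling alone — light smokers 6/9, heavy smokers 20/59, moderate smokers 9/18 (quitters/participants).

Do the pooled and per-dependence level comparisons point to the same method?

Light smokers: the gum 90/164 = 54.9%, counseling alone 6/9 = 66.7% → counseling alone
Heavy smokers: the gum 2/9 = 22.2%, counseling alone 20/59 = 33.9% → counseling alone
Moderate smokers: the gum 23/51 = 45.1%, counseling alone 9/18 = 50.0% → counseling alone
Overall: the gum 115/224 = 51.3%, counseling alone 35/86 = 40.7% → the gum
Counseling alone wins each dependence group but the gum wins overall — the comparison reverses. Counseling alone's participants skew toward heavy smokers, which has a lower base rate.

No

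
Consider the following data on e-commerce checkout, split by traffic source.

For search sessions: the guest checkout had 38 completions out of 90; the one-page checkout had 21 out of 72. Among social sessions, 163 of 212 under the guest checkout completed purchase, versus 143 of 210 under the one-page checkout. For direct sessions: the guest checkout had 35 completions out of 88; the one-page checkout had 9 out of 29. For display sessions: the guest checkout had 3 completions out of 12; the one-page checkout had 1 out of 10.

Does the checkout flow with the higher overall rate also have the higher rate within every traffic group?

Search: the guest checkout 38/90 = 42.2%, the one-page checkout 21/72 = 29.2% → the guest checkout
Social: the guest checkout 163/212 = 76.9%, the one-page checkout 143/210 = 68.1% → the guest checkout
Direct: the guest checkout 35/88 = 39.8%, the one-page checkout 9/29 = 31.0% → the guest checkout
Display: the guest checkout 3/12 = 25.0%, the one-page checkout 1/10 = 10.0% → the guest checkout
Overall: the guest checkout 239/402 = 59.5%, the one-page checkout 174/321 = 54.2% → the guest checkout
The guest checkout wins overall and in every traffic group — no reversal.

Yes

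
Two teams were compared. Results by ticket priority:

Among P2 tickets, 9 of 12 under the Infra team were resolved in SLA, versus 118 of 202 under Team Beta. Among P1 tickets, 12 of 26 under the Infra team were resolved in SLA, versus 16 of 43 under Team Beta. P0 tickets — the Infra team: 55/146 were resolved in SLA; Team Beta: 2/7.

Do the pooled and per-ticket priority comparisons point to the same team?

P2: the Infra team 9/12 = 75.0%, Team Beta 118/202 = 58.4% → the Infra team
P1: the Infra team 12/26 = 46.2%, Team Beta 16/43 = 37.2% → the Infra team
P0: the Infra team 55/146 = 37.7%, Team Beta 2/7 = 28.6% → the Infra team
Overall: the Infra team 76/184 = 41.3%, Team Beta 136/252 = 54.0% → Team Beta
The Infra team wins each ticket group but Team Beta wins overall — the comparison reverses. The Infra team's tickets skew toward P0, which has a lower base rate.

No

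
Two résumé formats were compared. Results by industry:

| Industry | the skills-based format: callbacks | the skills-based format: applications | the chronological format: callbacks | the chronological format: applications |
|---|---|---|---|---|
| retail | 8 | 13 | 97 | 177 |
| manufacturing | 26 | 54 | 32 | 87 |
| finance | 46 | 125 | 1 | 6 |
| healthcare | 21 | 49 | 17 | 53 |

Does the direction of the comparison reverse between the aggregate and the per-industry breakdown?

Retail: the skills-based format 8/13 = 61.5%, the chronological format 97/177 = 54.8% → the skills-based format
Manufacturing: the skills-based format 26/54 = 48.1%, the chronological format 32/87 = 36.8% → the skills-based format
Finance: the skills-based format 46/125 = 36.8%, the chronological format 1/6 = 16.7% → the skills-based format
Healthcare: the skills-based format 21/49 = 42.9%, the chronological format 17/53 = 32.1% → the skills-based format
Overall: the skills-based format 101/241 = 41.9%, the chronological format 147/323 = 45.5% → the chronological format
The skills-based format wins each industry group but the chronological format wins overall — the comparison reverses. The skills-based format's applications skew toward finance, which has a lower base rate.

Yes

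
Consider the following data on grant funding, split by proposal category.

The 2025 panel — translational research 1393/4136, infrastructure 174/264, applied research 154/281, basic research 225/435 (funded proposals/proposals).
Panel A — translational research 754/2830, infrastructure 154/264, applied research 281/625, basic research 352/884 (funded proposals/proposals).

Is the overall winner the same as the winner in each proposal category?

Translational research: the 2025 panel 1393/4136 = 33.7%, Panel A 754/2830 = 26.6% → the 2025 panel
Infrastructure: the 2025 panel 174/264 = 65.9%, Panel A 154/264 = 58.3% → the 2025 panel
Applied research: the 2025 panel 154/281 = 54.8%, Panel A 281/625 = 45.0% → the 2025 panel
Basic research: the 2025 panel 225/435 = 51.7%, Panel A 352/884 = 39.8% → the 2025 panel
Overall: the 2025 panel 1946/5116 = 38.0%, Panel A 1541/4603 = 33.5% → the 2025 panel
The 2025 panel wins overall and in every proposal group — no reversal.

Yes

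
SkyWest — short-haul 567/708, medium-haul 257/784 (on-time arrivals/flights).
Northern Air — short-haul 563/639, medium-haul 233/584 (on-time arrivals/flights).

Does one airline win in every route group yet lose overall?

No

Short-haul: SkyWest 567/708 = 80.1%, Northern Air 563/639 = 88.1% → Northern Air
Medium-haul: SkyWest 257/784 = 32.8%, Northern Air 233/584 = 39.9% → Northern Air
Overall: SkyWest 824/1492 = 55.2%, Northern Air 796/1223 = 65.1% → Northern Air
Northern Air wins overall and in every route group — no reversal.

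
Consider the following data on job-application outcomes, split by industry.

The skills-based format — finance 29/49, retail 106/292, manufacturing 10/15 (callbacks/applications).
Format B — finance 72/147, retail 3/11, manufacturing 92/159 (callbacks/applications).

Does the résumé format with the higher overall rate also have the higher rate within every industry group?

No

Finance: the skills-based format 29/49 = 59.2%, Format B 72/147 = 49.0% → the skills-based format
Retail: the skills-based format 106/292 = 36.3%, Format B 3/11 = 27.3% → the skills-based format
Manufacturing: the skills-based format 10/15 = 66.7%, Format B 92/159 = 57.9% → the skills-based format
Overall: the skills-based format 145/356 = 40.7%, Format B 167/317 = 52.7% → Format B
The skills-based format wins each industry group but Format B wins overall — the comparison reverses. The skills-based format's applications skew toward retail, which has a lower base rate.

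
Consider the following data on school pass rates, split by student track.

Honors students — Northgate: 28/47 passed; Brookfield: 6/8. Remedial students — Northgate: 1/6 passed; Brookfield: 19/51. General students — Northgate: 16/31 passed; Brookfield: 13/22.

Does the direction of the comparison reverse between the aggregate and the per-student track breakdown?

Honors: Northgate 28/47 = 59.6%, Brookfield 6/8 = 75.0% → Brookfield
Remedial: Northgate 1/6 = 16.7%, Brookfield 19/51 = 37.3% → Brookfield
General: Northgate 16/31 = 51.6%, Brookfield 13/22 = 59.1% → Brookfield
Overall: Northgate 45/84 = 53.6%, Brookfield 38/81 = 46.9% → Northgate
Brookfield wins each student group but Northgate wins overall — the comparison reverses. Brookfield's students skew toward remedial, which has a lower base rate.

Yes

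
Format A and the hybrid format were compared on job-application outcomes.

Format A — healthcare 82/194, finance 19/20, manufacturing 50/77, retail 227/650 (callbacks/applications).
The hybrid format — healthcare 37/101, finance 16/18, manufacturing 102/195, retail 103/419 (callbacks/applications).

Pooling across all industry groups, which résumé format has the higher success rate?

Healthcare: Format A 82/194 = 42.3%, the hybrid format 37/101 = 36.6% → Format A
Finance: Format A 19/20 = 95.0%, the hybrid format 16/18 = 88.9% → Format A
Manufacturing: Format A 50/77 = 64.9%, the hybrid format 102/195 = 52.3% → Format A
Retail: Format A 227/650 = 34.9%, the hybrid format 103/419 = 24.6% → Format A
Overall: Format A 378/941 = 40.2%, the hybrid format 258/733 = 35.2% → Format A

Format A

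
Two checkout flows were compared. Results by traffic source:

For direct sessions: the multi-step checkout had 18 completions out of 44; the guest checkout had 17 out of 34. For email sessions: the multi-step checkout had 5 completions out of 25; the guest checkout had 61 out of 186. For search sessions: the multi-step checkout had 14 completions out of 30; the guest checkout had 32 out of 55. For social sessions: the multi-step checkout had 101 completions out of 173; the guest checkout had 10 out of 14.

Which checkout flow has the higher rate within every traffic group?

the guest checkout

Direct: the multi-step checkout 18/44 = 40.9%, the guest checkout 17/34 = 50.0% → the guest checkout
Email: the multi-step checkout 5/25 = 20.0%, the guest checkout 61/186 = 32.8% → the guest checkout
Search: the multi-step checkout 14/30 = 46.7%, the guest checkout 32/55 = 58.2% → the guest checkout
Social: the multi-step checkout 101/173 = 58.4%, the guest checkout 10/14 = 71.4% → the guest checkout
The guest checkout has the higher rate in all 4 groups.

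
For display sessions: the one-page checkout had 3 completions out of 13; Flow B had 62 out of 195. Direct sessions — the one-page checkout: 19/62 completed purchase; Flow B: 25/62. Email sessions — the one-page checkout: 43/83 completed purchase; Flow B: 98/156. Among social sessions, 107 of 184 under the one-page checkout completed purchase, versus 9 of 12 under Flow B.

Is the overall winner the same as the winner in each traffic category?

Display: the one-page checkout 3/13 = 23.1%, Flow B 62/195 = 31.8% → Flow B
Direct: the one-page checkout 19/62 = 30.6%, Flow B 25/62 = 40.3% → Flow B
Email: the one-page checkout 43/83 = 51.8%, Flow B 98/156 = 62.8% → Flow B
Social: the one-page checkout 107/184 = 58.2%, Flow B 9/12 = 75.0% → Flow B
Overall: the one-page checkout 172/342 = 50.3%, Flow B 194/425 = 45.6% → the one-page checkout
Flow B wins each traffic group but the one-page checkout wins overall — the comparison reverses. Flow B's sessions skew toward display, which has a lower base rate.

No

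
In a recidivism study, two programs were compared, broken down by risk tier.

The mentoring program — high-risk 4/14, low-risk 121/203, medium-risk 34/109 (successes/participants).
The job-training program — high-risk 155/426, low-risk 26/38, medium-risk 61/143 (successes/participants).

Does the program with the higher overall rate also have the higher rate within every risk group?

No

High-risk: the mentoring program 4/14 = 28.6%, the job-training program 155/426 = 36.4% → the job-training program
Low-risk: the mentoring program 121/203 = 59.6%, the job-training program 26/38 = 68.4% → the job-training program
Medium-risk: the mentoring program 34/109 = 31.2%, the job-training program 61/143 = 42.7% → the job-training program
Overall: the mentoring program 159/326 = 48.8%, the job-training program 242/607 = 39.9% → the mentoring program
The job-training program wins each risk group but the mentoring program wins overall — the comparison reverses. The job-training program's participants skew toward high-risk, which has a lower base rate.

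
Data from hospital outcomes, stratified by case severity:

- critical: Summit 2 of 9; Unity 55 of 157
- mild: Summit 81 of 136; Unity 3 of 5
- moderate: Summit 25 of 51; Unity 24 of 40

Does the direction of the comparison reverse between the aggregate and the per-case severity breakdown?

Yes

Critical: Summit 2/9 = 22.2%, Unity 55/157 = 35.0% → Unity
Mild: Summit 81/136 = 59.6%, Unity 3/5 = 60.0% → Unity
Moderate: Summit 25/51 = 49.0%, Unity 24/40 = 60.0% → Unity
Overall: Summit 108/196 = 55.1%, Unity 82/202 = 40.6% → Summit
Unity wins each case group but Summit wins overall — the comparison reverses. Unity's patients skew toward critical, which has a lower base rate.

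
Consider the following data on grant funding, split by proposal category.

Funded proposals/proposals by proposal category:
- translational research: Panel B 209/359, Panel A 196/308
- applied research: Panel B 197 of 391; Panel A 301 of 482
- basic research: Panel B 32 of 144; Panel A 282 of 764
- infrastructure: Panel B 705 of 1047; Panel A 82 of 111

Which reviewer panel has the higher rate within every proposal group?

Translational research: Panel B 209/359 = 58.2%, Panel A 196/308 = 63.6% → Panel A
Applied research: Panel B 197/391 = 50.4%, Panel A 301/482 = 62.4% → Panel A
Basic research: Panel B 32/144 = 22.2%, Panel A 282/764 = 36.9% → Panel A
Infrastructure: Panel B 705/1047 = 67.3%, Panel A 82/111 = 73.9% → Panel A
Panel A has the higher rate in all 4 groups.

Panel A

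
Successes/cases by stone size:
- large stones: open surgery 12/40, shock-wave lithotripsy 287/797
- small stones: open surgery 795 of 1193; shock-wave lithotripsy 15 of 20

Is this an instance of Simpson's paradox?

Large stones: open surgery 12/40 = 30.0%, shock-wave lithotripsy 287/797 = 36.0% → shock-wave lithotripsy
Small stones: open surgery 795/1193 = 66.6%, shock-wave lithotripsy 15/20 = 75.0% → shock-wave lithotripsy
Overall: open surgery 807/1233 = 65.5%, shock-wave lithotripsy 302/817 = 37.0% → open surgery
Shock-wave lithotripsy wins each stone group but open surgery wins overall — the comparison reverses. Shock-wave lithotripsy's cases skew toward large stones, which has a lower base rate.

Yes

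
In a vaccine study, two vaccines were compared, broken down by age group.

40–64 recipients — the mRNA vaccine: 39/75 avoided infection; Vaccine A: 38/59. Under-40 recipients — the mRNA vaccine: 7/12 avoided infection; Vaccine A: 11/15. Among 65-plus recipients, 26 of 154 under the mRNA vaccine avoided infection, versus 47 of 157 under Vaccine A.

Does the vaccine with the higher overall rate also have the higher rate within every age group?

Yes

40–64: the mRNA vaccine 39/75 = 52.0%, Vaccine A 38/59 = 64.4% → Vaccine A
Under-40: the mRNA vaccine 7/12 = 58.3%, Vaccine A 11/15 = 73.3% → Vaccine A
65-plus: the mRNA vaccine 26/154 = 16.9%, Vaccine A 47/157 = 29.9% → Vaccine A
Overall: the mRNA vaccine 72/241 = 29.9%, Vaccine A 96/231 = 41.6% → Vaccine A
Vaccine A wins overall and in every age group — no reversal.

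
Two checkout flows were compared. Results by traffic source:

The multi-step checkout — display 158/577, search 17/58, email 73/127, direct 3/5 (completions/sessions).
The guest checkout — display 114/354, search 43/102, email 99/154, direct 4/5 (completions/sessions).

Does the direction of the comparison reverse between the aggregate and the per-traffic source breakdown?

Display: the multi-step checkout 158/577 = 27.4%, the guest checkout 114/354 = 32.2% → the guest checkout
Search: the multi-step checkout 17/58 = 29.3%, the guest checkout 43/102 = 42.2% → the guest checkout
Email: the multi-step checkout 73/127 = 57.5%, the guest checkout 99/154 = 64.3% → the guest checkout
Direct: the multi-step checkout 3/5 = 60.0%, the guest checkout 4/5 = 80.0% → the guest checkout
Overall: the multi-step checkout 251/767 = 32.7%, the guest checkout 260/615 = 42.3% → the guest checkout
The guest checkout wins overall and in every traffic group — no reversal.

No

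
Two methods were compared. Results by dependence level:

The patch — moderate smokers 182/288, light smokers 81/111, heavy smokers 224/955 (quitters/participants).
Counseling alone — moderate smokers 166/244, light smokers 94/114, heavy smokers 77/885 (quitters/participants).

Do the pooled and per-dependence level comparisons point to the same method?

No

Moderate smokers: the patch 182/288 = 63.2%, counseling alone 166/244 = 68.0% → counseling alone
Light smokers: the patch 81/111 = 73.0%, counseling alone 94/114 = 82.5% → counseling alone
Heavy smokers: the patch 224/955 = 23.5%, counseling alone 77/885 = 8.7% → the patch
Overall: the patch 487/1354 = 36.0%, counseling alone 337/1243 = 27.1% → the patch
Neither sweeps: the patch wins 1 of 3 groups, counseling alone wins 2. The patch wins overall but not every group — no Simpson reversal.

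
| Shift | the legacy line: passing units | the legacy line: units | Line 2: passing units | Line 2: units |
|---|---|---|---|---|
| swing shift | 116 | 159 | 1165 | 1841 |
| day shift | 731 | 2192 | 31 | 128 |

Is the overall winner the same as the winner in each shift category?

No

Swing shift: the legacy line 116/159 = 73.0%, Line 2 1165/1841 = 63.3% → the legacy line
Day shift: the legacy line 731/2192 = 33.3%, Line 2 31/128 = 24.2% → the legacy line
Overall: the legacy line 847/2351 = 36.0%, Line 2 1196/1969 = 60.7% → Line 2
The legacy line wins each shift group but Line 2 wins overall — the comparison reverses. The legacy line's units skew toward day shift, which has a lower base rate.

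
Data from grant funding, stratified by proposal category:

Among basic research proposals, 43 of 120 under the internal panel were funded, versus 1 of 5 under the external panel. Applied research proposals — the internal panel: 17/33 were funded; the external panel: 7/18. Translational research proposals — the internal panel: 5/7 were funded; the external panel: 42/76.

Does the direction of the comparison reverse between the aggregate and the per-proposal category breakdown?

Yes

Basic research: the internal panel 43/120 = 35.8%, the external panel 1/5 = 20.0% → the internal panel
Applied research: the internal panel 17/33 = 51.5%, the external panel 7/18 = 38.9% → the internal panel
Translational research: the internal panel 5/7 = 71.4%, the external panel 42/76 = 55.3% → the internal panel
Overall: the internal panel 65/160 = 40.6%, the external panel 50/99 = 50.5% → the external panel
The internal panel wins each proposal group but the external panel wins overall — the comparison reverses. The internal panel's proposals skew toward basic research, which has a lower base rate.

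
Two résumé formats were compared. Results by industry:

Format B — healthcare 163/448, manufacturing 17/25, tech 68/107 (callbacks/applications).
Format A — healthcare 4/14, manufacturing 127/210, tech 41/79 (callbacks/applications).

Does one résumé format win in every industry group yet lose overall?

Healthcare: Format B 163/448 = 36.4%, Format A 4/14 = 28.6% → Format B
Manufacturing: Format B 17/25 = 68.0%, Format A 127/210 = 60.5% → Format B
Tech: Format B 68/107 = 63.6%, Format A 41/79 = 51.9% → Format B
Overall: Format B 248/580 = 42.8%, Format A 172/303 = 56.8% → Format A
Format B wins each industry group but Format A wins overall — the comparison reverses. Format B's applications skew toward healthcare, which has a lower base rate.

Yes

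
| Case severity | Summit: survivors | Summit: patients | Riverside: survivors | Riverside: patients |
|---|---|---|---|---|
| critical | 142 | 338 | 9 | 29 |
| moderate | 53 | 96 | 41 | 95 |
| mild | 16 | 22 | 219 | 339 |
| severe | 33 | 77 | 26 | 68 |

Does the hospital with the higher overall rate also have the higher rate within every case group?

No

Critical: Summit 142/338 = 42.0%, Riverside 9/29 = 31.0% → Summit
Moderate: Summit 53/96 = 55.2%, Riverside 41/95 = 43.2% → Summit
Mild: Summit 16/22 = 72.7%, Riverside 219/339 = 64.6% → Summit
Severe: Summit 33/77 = 42.9%, Riverside 26/68 = 38.2% → Summit
Overall: Summit 244/533 = 45.8%, Riverside 295/531 = 55.6% → Riverside
Summit wins each case group but Riverside wins overall — the comparison reverses. Summit's patients skew toward critical, which has a lower base rate.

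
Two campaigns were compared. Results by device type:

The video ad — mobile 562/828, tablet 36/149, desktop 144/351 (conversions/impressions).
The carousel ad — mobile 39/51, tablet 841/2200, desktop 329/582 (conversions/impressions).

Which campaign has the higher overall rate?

the video ad

Mobile: the video ad 562/828 = 67.9%, the carousel ad 39/51 = 76.5% → the carousel ad
Tablet: the video ad 36/149 = 24.2%, the carousel ad 841/2200 = 38.2% → the carousel ad
Desktop: the video ad 144/351 = 41.0%, the carousel ad 329/582 = 56.5% → the carousel ad
Overall: the video ad 742/1328 = 55.9%, the carousel ad 1209/2833 = 42.7% → the video ad
(The carousel ad wins every device group but the video ad wins overall — the carousel ad's impressions skew toward the low-rate tablet group.)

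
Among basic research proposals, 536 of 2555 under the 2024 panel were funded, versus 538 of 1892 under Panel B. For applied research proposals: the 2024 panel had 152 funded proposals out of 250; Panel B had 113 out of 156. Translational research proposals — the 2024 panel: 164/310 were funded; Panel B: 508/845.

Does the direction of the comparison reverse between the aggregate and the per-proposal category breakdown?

No

Basic research: the 2024 panel 536/2555 = 21.0%, Panel B 538/1892 = 28.4% → Panel B
Applied research: the 2024 panel 152/250 = 60.8%, Panel B 113/156 = 72.4% → Panel B
Translational research: the 2024 panel 164/310 = 52.9%, Panel B 508/845 = 60.1% → Panel B
Overall: the 2024 panel 852/3115 = 27.4%, Panel B 1159/2893 = 40.1% → Panel B
Panel B wins overall and in every proposal group — no reversal.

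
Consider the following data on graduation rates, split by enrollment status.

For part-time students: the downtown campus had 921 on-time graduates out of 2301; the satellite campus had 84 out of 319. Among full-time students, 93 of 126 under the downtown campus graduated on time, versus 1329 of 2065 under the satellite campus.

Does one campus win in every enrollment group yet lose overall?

Yes

Part-time: the downtown campus 921/2301 = 40.0%, the satellite campus 84/319 = 26.3% → the downtown campus
Full-time: the downtown campus 93/126 = 73.8%, the satellite campus 1329/2065 = 64.4% → the downtown campus
Overall: the downtown campus 1014/2427 = 41.8%, the satellite campus 1413/2384 = 59.3% → the satellite campus
The downtown campus wins each enrollment group but the satellite campus wins overall — the comparison reverses. The downtown campus's students skew toward part-time, which has a lower base rate.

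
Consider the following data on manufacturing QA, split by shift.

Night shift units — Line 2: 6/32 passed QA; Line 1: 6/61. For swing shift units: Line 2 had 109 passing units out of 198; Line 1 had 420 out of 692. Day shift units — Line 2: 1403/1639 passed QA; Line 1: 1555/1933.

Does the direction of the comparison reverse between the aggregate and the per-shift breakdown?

No

Night shift: Line 2 6/32 = 18.8%, Line 1 6/61 = 9.8% → Line 2
Swing shift: Line 2 109/198 = 55.1%, Line 1 420/692 = 60.7% → Line 1
Day shift: Line 2 1403/1639 = 85.6%, Line 1 1555/1933 = 80.4% → Line 2
Overall: Line 2 1518/1869 = 81.2%, Line 1 1981/2686 = 73.8% → Line 2
Neither sweeps: Line 2 wins 2 of 3 groups, Line 1 wins 1. Line 2 wins overall but not every group — no Simpson reversal.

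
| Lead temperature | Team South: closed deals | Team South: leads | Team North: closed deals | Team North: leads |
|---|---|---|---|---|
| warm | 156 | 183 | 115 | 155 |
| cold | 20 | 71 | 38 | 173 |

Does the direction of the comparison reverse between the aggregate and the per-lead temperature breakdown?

Warm: Team South 156/183 = 85.2%, Team North 115/155 = 74.2% → Team South
Cold: Team South 20/71 = 28.2%, Team North 38/173 = 22.0% → Team South
Overall: Team South 176/254 = 69.3%, Team North 153/328 = 46.6% → Team South
Team South wins overall and in every lead group — no reversal.

No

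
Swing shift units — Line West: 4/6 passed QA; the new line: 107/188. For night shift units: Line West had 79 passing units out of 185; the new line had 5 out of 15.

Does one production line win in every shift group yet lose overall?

Yes

Swing shift: Line West 4/6 = 66.7%, the new line 107/188 = 56.9% → Line West
Night shift: Line West 79/185 = 42.7%, the new line 5/15 = 33.3% → Line West
Overall: Line West 83/191 = 43.5%, the new line 112/203 = 55.2% → the new line
Line West wins each shift group but the new line wins overall — the comparison reverses. Line West's units skew toward night shift, which has a lower base rate.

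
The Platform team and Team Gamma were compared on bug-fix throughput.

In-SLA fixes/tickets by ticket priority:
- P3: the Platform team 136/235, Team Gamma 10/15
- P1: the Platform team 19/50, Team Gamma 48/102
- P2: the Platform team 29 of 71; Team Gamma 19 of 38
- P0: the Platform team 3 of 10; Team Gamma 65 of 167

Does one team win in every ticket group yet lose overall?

Yes

P3: the Platform team 136/235 = 57.9%, Team Gamma 10/15 = 66.7% → Team Gamma
P1: the Platform team 19/50 = 38.0%, Team Gamma 48/102 = 47.1% → Team Gamma
P2: the Platform team 29/71 = 40.8%, Team Gamma 19/38 = 50.0% → Team Gamma
P0: the Platform team 3/10 = 30.0%, Team Gamma 65/167 = 38.9% → Team Gamma
Overall: the Platform team 187/366 = 51.1%, Team Gamma 142/322 = 44.1% → the Platform team
Team Gamma wins each ticket group but the Platform team wins overall — the comparison reverses. Team Gamma's tickets skew toward P0, which has a lower base rate.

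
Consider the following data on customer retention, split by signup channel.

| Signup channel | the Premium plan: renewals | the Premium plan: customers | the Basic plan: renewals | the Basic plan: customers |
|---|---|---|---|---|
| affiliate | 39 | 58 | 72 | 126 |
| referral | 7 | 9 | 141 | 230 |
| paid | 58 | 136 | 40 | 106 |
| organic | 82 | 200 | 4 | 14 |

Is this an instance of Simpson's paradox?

Yes

Affiliate: the Premium plan 39/58 = 67.2%, the Basic plan 72/126 = 57.1% → the Premium plan
Referral: the Premium plan 7/9 = 77.8%, the Basic plan 141/230 = 61.3% → the Premium plan
Paid: the Premium plan 58/136 = 42.6%, the Basic plan 40/106 = 37.7% → the Premium plan
Organic: the Premium plan 82/200 = 41.0%, the Basic plan 4/14 = 28.6% → the Premium plan
Overall: the Premium plan 186/403 = 46.2%, the Basic plan 257/476 = 54.0% → the Basic plan
The Premium plan wins each signup group but the Basic plan wins overall — the comparison reverses. The Premium plan's customers skew toward organic, which has a lower base rate.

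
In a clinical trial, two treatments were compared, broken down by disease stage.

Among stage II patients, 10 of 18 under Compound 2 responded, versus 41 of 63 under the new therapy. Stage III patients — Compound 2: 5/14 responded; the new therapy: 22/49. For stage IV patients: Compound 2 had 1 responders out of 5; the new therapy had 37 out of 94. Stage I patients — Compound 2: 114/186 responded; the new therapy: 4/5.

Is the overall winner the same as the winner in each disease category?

Stage II: Compound 2 10/18 = 55.6%, the new therapy 41/63 = 65.1% → the new therapy
Stage III: Compound 2 5/14 = 35.7%, the new therapy 22/49 = 44.9% → the new therapy
Stage IV: Compound 2 1/5 = 20.0%, the new therapy 37/94 = 39.4% → the new therapy
Stage I: Compound 2 114/186 = 61.3%, the new therapy 4/5 = 80.0% → the new therapy
Overall: Compound 2 130/223 = 58.3%, the new therapy 104/211 = 49.3% → Compound 2
The new therapy wins each disease group but Compound 2 wins overall — the comparison reverses. The new therapy's patients skew toward stage IV, which has a lower base rate.

No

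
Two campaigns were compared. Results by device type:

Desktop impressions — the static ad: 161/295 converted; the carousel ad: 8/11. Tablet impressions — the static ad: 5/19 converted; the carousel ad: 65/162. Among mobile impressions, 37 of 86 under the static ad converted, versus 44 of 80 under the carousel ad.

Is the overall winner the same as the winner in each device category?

No

Desktop: the static ad 161/295 = 54.6%, the carousel ad 8/11 = 72.7% → the carousel ad
Tablet: the static ad 5/19 = 26.3%, the carousel ad 65/162 = 40.1% → the carousel ad
Mobile: the static ad 37/86 = 43.0%, the carousel ad 44/80 = 55.0% → the carousel ad
Overall: the static ad 203/400 = 50.8%, the carousel ad 117/253 = 46.2% → the static ad
The carousel ad wins each device group but the static ad wins overall — the comparison reverses. The carousel ad's impressions skew toward tablet, which has a lower base rate.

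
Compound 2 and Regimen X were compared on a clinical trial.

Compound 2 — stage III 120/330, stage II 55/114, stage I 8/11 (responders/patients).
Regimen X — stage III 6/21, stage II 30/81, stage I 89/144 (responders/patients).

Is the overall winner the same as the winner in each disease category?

Stage III: Compound 2 120/330 = 36.4%, Regimen X 6/21 = 28.6% → Compound 2
Stage II: Compound 2 55/114 = 48.2%, Regimen X 30/81 = 37.0% → Compound 2
Stage I: Compound 2 8/11 = 72.7%, Regimen X 89/144 = 61.8% → Compound 2
Overall: Compound 2 183/455 = 40.2%, Regimen X 125/246 = 50.8% → Regimen X
Compound 2 wins each disease group but Regimen X wins overall — the comparison reverses. Compound 2's patients skew toward stage III, which has a lower base rate.

No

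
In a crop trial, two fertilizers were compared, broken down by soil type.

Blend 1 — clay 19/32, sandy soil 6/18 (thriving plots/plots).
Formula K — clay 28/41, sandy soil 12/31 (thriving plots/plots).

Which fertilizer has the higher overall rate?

Clay: Blend 1 19/32 = 59.4%, Formula K 28/41 = 68.3% → Formula K
Sandy soil: Blend 1 6/18 = 33.3%, Formula K 12/31 = 38.7% → Formula K
Overall: Blend 1 25/50 = 50.0%, Formula K 40/72 = 55.6% → Formula K

Formula K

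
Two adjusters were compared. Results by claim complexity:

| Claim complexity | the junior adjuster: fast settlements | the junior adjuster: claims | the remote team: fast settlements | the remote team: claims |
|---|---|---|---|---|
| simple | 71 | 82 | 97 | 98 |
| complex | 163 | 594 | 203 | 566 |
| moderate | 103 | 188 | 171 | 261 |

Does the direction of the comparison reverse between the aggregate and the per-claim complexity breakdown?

No

Simple: the junior adjuster 71/82 = 86.6%, the remote team 97/98 = 99.0% → the remote team
Complex: the junior adjuster 163/594 = 27.4%, the remote team 203/566 = 35.9% → the remote team
Moderate: the junior adjuster 103/188 = 54.8%, the remote team 171/261 = 65.5% → the remote team
Overall: the junior adjuster 337/864 = 39.0%, the remote team 471/925 = 50.9% → the remote team
The remote team wins overall and in every claim group — no reversal.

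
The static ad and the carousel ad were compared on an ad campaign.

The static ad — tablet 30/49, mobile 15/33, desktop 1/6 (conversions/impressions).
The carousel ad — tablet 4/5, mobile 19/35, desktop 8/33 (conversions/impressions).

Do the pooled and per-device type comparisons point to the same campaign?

Tablet: the static ad 30/49 = 61.2%, the carousel ad 4/5 = 80.0% → the carousel ad
Mobile: the static ad 15/33 = 45.5%, the carousel ad 19/35 = 54.3% → the carousel ad
Desktop: the static ad 1/6 = 16.7%, the carousel ad 8/33 = 24.2% → the carousel ad
Overall: the static ad 46/88 = 52.3%, the carousel ad 31/73 = 42.5% → the static ad
The carousel ad wins each device group but the static ad wins overall — the comparison reverses. The carousel ad's impressions skew toward desktop, which has a lower base rate.

No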